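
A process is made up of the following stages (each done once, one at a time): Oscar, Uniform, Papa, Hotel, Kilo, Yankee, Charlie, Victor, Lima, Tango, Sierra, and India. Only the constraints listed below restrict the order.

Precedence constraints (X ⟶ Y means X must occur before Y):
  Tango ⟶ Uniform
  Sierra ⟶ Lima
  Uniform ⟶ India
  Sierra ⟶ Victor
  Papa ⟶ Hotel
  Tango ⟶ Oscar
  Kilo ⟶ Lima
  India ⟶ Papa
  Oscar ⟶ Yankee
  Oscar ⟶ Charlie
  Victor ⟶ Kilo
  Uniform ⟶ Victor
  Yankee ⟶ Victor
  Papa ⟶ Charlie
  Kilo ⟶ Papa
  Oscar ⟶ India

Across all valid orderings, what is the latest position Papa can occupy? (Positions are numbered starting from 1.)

Every stage that must follow Papa has to come after it. Tracing all chains starting from Papa, those stages are: Hotel, Charlie — 2 in total.
So at least 2 stages follow Papa, putting Papa no later than position 10. That position is achievable by scheduling everything else first.

10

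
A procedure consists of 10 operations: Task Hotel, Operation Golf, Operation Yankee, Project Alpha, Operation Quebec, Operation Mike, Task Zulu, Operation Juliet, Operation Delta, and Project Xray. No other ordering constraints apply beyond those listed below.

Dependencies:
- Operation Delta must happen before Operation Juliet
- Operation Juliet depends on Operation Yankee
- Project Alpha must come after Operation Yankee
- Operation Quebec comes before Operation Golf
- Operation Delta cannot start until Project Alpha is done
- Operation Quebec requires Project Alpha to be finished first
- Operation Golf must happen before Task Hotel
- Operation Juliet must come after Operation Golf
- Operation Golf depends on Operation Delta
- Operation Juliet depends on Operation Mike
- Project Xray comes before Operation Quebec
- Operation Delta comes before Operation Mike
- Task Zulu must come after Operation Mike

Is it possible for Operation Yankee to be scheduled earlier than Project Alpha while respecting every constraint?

Yes

Every valid ordering already has Operation Yankee before Project Alpha (the constraints require it), so in particular at least one does.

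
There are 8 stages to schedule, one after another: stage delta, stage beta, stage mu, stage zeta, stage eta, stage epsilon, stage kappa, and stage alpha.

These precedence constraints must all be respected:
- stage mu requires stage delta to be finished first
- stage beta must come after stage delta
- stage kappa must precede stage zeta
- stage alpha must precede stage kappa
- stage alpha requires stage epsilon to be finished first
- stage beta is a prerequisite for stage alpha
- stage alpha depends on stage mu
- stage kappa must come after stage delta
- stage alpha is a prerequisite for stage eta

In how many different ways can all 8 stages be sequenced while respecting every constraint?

2 stages have no prerequisites (stage delta, stage epsilon), so any of them could come first.
Enumerating by repeatedly choosing an available stage (one whose prerequisites are all placed) gives 24 distinct complete orderings.

24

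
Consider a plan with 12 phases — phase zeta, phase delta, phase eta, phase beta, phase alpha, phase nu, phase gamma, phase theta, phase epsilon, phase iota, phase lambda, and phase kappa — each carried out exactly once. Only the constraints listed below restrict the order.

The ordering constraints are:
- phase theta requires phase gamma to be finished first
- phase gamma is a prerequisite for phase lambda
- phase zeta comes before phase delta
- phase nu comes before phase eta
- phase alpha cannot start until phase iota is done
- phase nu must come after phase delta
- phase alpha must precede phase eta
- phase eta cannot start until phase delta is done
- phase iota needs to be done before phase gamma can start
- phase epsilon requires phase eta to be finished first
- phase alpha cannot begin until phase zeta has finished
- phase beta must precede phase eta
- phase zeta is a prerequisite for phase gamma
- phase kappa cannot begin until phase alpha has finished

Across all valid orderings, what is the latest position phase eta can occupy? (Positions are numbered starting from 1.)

11

Following the constraints forward from phase eta, its only required successor is phase epsilon.
So at least 1 phase follows phase eta, putting phase eta no later than position 11. That position is achievable by scheduling everything else first.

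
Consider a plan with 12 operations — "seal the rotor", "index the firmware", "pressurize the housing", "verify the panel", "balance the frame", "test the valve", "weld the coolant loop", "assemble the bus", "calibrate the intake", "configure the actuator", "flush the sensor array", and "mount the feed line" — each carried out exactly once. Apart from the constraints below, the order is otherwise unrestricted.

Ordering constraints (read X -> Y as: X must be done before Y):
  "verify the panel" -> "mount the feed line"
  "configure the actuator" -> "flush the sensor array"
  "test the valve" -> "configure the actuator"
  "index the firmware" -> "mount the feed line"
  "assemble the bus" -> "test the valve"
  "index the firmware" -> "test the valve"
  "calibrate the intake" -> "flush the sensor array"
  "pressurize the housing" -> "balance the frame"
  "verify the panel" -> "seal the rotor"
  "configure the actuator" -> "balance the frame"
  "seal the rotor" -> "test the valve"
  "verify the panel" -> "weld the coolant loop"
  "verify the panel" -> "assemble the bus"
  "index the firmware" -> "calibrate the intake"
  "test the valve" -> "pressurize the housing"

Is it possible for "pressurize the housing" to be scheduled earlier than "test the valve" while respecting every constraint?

No

The constraints give a chain "test the valve" → "pressurize the housing", which forces "test the valve" before "pressurize the housing".
So no valid ordering can have "pressurize the housing" before "test the valve".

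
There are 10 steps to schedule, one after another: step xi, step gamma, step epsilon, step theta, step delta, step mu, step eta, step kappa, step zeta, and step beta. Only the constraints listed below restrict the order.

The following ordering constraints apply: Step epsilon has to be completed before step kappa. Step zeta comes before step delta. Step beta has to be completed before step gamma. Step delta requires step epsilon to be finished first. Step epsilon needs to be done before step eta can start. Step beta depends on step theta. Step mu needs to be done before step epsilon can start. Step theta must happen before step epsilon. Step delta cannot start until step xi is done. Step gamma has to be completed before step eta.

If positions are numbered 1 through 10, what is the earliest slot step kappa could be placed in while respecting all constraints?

The steps that are forced before step kappa, directly or transitively, are step epsilon, step theta, step mu. That's 3 steps.
So at minimum 3 steps come before step kappa, putting step kappa no earlier than position 4. That position is achievable by scheduling exactly those predecessors first.

4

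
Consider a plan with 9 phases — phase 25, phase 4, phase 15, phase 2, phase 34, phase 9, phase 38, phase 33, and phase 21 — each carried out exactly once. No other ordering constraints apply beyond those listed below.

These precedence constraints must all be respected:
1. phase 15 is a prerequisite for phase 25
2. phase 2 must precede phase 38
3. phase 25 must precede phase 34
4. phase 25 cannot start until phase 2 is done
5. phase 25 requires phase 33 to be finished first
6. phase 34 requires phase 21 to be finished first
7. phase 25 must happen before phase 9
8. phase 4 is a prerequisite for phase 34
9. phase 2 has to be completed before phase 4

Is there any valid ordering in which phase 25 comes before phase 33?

There is a dependency chain phase 33 → phase 25, so phase 25 always comes after phase 33.
Hence phase 25 can never be scheduled before phase 33.

No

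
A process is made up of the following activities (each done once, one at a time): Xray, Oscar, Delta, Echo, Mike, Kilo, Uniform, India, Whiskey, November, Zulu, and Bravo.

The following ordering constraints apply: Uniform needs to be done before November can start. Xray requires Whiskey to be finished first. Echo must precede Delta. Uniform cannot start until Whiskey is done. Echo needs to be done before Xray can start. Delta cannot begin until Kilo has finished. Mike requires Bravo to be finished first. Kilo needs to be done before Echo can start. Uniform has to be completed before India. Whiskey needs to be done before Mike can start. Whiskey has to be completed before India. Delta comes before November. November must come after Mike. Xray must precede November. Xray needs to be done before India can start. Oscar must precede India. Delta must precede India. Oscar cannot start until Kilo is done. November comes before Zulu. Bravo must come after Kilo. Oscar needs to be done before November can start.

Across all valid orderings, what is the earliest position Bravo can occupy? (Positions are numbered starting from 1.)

The only activity forced before Bravo (directly or transitively) is Kilo.
So at minimum 1 activity comes before Bravo, putting Bravo no earlier than position 2. That position is achievable by scheduling exactly that predecessor first.

2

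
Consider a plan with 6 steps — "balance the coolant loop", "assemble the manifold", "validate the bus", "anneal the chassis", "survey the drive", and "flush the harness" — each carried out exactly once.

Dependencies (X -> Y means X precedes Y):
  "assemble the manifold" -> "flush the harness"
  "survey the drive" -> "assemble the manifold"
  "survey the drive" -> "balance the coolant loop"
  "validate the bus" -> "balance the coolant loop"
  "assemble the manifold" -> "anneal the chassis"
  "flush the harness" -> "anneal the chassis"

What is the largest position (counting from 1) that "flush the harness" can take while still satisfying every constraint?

Following the constraints forward from "flush the harness", its only required successor is "anneal the chassis".
With 1 mandatory successor out of 6 steps total, the latest slot for "flush the harness" is 6−1 = 5, and it's reachable by doing all non-successors before "flush the harness".

5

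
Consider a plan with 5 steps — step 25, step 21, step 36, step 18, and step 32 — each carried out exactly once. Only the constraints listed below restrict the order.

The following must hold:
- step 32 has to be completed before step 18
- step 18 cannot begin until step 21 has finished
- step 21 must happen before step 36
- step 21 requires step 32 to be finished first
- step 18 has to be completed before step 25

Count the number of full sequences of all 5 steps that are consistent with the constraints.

Only step 32 has no prerequisites, so it must go first.
Enumerating by repeatedly choosing an available step (one whose prerequisites are all placed) gives 3 distinct complete orderings.

3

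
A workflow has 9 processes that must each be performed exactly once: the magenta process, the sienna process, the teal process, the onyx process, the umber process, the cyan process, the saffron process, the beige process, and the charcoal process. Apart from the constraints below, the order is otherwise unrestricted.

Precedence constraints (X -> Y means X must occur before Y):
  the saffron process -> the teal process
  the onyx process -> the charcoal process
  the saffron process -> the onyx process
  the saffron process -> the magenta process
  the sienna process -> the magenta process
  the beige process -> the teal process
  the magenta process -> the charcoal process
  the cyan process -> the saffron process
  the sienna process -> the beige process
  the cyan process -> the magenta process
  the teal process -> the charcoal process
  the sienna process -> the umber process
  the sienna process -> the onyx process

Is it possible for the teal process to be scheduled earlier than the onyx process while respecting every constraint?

Yes

The constraints leave the teal process and the onyx process unordered relative to each other; nothing requires the onyx process earlier.
That means at least one valid schedule has the teal process before the onyx process.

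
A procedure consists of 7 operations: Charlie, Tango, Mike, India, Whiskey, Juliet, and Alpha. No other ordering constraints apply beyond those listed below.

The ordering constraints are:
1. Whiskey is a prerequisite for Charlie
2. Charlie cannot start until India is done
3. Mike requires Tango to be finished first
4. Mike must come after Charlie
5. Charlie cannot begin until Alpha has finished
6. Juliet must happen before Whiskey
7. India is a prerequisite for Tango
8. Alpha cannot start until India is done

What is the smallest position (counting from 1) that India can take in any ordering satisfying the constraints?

India has no prerequisites at all, so it can go in position 1.

1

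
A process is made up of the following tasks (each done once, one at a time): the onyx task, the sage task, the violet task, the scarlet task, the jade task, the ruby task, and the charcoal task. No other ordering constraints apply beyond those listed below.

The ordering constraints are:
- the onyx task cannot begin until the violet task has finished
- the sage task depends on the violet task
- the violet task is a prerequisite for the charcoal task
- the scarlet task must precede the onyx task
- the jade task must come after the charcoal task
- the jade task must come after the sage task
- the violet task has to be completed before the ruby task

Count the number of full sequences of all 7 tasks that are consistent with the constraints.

160

2 tasks have no prerequisites (the violet task, the scarlet task), so any of them could come first.
Enumerating by repeatedly choosing an available task (one whose prerequisites are all placed) gives 160 distinct complete orderings.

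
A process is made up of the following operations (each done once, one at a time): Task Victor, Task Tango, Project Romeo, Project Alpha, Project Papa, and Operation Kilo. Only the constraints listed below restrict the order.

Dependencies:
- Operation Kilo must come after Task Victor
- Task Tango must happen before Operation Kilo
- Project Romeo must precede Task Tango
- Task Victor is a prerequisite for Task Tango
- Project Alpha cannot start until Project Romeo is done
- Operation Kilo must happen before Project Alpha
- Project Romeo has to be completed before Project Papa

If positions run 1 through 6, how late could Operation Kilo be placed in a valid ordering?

5

The only operation forced after Operation Kilo (directly or by a chain) is Project Alpha.
So at least 1 operation follows Operation Kilo, putting Operation Kilo no later than position 5. That position is achievable by scheduling everything else first.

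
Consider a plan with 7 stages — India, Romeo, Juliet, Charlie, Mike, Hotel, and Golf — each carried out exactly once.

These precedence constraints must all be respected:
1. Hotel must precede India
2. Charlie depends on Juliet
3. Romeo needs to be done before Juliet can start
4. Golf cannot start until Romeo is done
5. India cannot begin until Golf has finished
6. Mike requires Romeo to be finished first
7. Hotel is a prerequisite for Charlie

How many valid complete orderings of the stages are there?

126

The stages with no prerequisites are Romeo, Hotel; any of them can be placed first.
Counting all ways to extend the partial order to a total order gives 126.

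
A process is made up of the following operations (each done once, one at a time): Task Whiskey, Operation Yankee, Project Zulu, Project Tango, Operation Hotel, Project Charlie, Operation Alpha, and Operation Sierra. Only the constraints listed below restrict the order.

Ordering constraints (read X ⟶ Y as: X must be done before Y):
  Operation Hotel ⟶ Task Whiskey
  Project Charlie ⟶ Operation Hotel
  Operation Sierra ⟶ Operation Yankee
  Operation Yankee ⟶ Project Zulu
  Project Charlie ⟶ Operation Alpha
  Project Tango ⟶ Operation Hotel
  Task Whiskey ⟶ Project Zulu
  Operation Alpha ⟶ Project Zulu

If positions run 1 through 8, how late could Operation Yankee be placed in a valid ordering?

The only operation forced after Operation Yankee (directly or by a chain) is Project Zulu.
So at least 1 operation follows Operation Yankee, putting Operation Yankee no later than position 7. That position is achievable by scheduling everything else first.

7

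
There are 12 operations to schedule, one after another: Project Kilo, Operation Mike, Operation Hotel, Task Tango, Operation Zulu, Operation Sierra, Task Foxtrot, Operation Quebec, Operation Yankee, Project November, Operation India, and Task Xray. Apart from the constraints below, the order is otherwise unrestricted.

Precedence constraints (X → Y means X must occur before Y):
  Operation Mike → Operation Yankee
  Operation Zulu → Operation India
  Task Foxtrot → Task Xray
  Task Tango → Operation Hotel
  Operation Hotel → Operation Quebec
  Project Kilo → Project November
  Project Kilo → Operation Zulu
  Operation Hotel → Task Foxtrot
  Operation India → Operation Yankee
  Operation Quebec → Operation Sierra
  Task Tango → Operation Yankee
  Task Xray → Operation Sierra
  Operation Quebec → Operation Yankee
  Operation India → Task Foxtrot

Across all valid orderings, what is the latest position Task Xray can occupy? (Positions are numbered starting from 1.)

The only operation forced after Task Xray (directly or by a chain) is Operation Sierra.
So at least 1 operation follows Task Xray, putting Task Xray no later than position 11. That position is achievable by scheduling everything else first.

11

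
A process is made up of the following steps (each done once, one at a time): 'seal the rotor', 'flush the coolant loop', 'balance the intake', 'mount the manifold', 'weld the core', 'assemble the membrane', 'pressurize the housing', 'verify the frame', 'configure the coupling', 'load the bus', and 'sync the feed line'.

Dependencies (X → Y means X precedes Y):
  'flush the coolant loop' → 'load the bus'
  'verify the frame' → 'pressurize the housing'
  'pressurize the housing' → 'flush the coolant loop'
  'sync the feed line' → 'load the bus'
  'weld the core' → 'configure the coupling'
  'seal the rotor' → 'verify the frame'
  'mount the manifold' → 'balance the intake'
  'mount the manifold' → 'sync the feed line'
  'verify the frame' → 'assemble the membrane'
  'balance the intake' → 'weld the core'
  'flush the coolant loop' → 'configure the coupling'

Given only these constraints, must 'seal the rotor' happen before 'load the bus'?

There is a constraint chain 'seal the rotor' → 'verify the frame' → 'pressurize the housing' → 'flush the coolant loop' → 'load the bus'.
Hence 'seal the rotor' necessarily comes before 'load the bus'.

Yes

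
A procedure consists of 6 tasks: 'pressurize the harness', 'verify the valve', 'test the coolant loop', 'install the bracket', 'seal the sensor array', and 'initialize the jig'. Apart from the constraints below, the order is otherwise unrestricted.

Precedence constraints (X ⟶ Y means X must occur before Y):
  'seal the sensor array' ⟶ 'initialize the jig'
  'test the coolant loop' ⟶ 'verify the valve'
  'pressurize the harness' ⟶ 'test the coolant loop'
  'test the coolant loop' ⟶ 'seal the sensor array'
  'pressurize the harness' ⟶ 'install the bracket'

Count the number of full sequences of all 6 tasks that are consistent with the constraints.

Only 'pressurize the harness' has no prerequisites, so it must go first.
Enumerating by repeatedly choosing an available task (one whose prerequisites are all placed) gives 15 distinct complete orderings.

15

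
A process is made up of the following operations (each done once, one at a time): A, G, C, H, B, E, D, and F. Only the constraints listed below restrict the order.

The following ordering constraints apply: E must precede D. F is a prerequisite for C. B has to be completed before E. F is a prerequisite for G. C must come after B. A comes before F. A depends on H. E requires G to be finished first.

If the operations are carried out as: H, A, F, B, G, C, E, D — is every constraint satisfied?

Yes

Going through the constraints one by one, each required predecessor appears earlier in the sequence than its dependent — e.g. B (position 4) is before E (position 7), as required.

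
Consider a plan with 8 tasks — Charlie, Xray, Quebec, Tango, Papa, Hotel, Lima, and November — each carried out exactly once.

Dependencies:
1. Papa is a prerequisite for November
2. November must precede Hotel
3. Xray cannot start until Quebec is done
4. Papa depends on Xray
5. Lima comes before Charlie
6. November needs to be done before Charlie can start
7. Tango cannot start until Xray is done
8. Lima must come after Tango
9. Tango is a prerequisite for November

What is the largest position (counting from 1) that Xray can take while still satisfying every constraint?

Following every chain forward from Xray, the tasks that must come later are Charlie, Tango, Papa, Hotel, Lima, November — 6 of them.
With 6 mandatory successors out of 8 tasks total, the latest slot for Xray is 8−6 = 2, and it's reachable by doing all non-successors before Xray.

2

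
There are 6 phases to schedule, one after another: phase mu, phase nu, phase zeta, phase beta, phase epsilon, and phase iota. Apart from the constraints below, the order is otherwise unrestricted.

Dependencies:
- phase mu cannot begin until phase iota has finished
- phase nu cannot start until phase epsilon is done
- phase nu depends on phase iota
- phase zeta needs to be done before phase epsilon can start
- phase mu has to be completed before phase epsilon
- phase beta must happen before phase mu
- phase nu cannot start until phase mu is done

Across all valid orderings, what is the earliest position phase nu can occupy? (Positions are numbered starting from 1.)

Every phase that must precede phase nu has to come before it. Tracing all chains that end at phase nu, those phases are: phase mu, phase zeta, phase beta, phase epsilon, phase iota — 5 in total.
With 5 mandatory predecessors, the earliest phase nu can sit is position 5+1 = 6, and placing just those 5 first achieves it.

6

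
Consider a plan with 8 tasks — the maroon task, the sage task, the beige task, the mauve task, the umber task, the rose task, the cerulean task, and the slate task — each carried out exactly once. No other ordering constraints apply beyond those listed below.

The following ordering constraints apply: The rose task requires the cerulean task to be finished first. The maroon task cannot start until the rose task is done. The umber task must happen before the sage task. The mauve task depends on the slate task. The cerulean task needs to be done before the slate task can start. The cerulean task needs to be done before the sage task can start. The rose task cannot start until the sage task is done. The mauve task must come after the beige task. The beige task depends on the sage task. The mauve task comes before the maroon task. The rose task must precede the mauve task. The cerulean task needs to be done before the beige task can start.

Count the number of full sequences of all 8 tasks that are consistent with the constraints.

18

2 tasks have no prerequisites (the umber task, the cerulean task), so any of them could come first.
Systematically extending each partial ordering one task at a time and counting, there are 18 complete orderings.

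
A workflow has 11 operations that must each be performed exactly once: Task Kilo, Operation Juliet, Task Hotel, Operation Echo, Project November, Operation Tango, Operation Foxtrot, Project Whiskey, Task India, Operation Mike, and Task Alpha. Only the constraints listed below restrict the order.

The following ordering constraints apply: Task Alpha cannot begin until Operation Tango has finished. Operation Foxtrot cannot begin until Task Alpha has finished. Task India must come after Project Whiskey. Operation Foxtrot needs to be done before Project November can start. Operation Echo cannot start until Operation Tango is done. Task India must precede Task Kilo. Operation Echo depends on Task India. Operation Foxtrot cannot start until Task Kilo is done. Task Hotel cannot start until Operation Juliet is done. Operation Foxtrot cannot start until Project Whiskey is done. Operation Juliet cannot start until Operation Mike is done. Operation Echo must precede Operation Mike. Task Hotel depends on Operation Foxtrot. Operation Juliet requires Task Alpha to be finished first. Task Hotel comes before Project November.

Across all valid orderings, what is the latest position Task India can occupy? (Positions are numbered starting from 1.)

Following every chain forward from Task India, the operations that must come later are Task Kilo, Operation Juliet, Task Hotel, Operation Echo, Project November, Operation Foxtrot, Operation Mike — 7 of them.
So at least 7 operations follow Task India, putting Task India no later than position 4. That position is achievable by scheduling everything else first.

4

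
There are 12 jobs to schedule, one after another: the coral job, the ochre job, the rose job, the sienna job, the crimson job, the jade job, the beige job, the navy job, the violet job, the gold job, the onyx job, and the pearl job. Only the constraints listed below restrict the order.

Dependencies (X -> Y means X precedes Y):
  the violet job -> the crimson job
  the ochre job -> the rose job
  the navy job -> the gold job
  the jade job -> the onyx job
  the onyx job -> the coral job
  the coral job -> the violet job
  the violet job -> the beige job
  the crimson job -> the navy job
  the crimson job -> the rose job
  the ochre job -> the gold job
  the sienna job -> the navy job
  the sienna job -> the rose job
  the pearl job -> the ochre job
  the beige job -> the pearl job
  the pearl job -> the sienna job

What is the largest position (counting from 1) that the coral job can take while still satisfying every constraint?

3

The jobs that are forced after the coral job, directly or by a chain of constraints, are the ochre job, the rose job, the sienna job, the crimson job, the beige job, the navy job, the violet job, the gold job, the pearl job. That's 9 jobs.
So at least 9 jobs follow the coral job, putting the coral job no later than position 3. That position is achievable by scheduling everything else first.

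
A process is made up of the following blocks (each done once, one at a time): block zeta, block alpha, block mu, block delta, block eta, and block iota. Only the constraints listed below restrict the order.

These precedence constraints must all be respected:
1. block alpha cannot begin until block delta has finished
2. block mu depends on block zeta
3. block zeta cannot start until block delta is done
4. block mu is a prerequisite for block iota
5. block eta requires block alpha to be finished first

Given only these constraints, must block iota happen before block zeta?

No

There is a chain block zeta → block mu → block iota, which puts block zeta before block iota.
So block iota never precedes block zeta.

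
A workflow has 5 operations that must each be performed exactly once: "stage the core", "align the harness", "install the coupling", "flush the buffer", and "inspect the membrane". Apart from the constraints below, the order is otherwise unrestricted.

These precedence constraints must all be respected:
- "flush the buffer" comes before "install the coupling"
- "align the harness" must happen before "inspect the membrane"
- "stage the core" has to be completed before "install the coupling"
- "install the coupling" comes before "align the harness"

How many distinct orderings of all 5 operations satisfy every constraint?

2

2 operations have no prerequisites ("stage the core", "flush the buffer"), so any of them could come first.
Systematically extending each partial ordering one operation at a time and counting, there are 2 complete orderings.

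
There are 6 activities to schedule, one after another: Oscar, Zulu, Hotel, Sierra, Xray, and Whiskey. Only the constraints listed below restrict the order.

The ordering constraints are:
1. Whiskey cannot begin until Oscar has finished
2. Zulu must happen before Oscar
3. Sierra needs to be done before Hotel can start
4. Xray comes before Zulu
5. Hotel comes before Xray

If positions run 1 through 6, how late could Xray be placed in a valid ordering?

3

Following every chain forward from Xray, the activities that must come later are Oscar, Zulu, Whiskey — 3 of them.
With 3 mandatory successors out of 6 activities total, the latest slot for Xray is 6−3 = 3, and it's reachable by doing all non-successors before Xray.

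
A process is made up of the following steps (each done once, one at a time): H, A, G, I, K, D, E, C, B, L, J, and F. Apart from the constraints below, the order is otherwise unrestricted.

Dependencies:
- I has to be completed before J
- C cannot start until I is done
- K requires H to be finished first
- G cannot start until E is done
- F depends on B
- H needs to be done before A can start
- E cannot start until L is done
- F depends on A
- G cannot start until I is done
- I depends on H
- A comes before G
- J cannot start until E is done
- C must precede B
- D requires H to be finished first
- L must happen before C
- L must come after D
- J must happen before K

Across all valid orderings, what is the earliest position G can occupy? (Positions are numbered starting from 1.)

7

The steps that are forced before G, directly or transitively, are H, A, I, D, E, L. That's 6 steps.
So at minimum 6 steps come before G, putting G no earlier than position 7. That position is achievable by scheduling exactly those predecessors first.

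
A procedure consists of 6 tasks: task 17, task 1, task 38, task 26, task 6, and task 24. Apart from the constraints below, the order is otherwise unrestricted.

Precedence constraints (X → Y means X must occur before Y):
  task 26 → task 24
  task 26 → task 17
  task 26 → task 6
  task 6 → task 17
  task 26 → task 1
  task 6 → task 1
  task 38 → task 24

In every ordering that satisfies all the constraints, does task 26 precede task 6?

Chaining the stated constraints: task 26 → task 6.
That forces task 26 before task 6 in every valid schedule.

Yes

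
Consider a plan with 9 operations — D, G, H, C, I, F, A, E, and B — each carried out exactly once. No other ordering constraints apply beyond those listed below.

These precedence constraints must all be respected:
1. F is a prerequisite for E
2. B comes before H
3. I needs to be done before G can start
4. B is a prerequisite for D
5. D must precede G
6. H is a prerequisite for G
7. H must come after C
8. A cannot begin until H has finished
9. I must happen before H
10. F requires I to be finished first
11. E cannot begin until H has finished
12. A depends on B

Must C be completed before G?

Following the dependencies: C → H → G.
That forces C before G in every valid schedule.

Yes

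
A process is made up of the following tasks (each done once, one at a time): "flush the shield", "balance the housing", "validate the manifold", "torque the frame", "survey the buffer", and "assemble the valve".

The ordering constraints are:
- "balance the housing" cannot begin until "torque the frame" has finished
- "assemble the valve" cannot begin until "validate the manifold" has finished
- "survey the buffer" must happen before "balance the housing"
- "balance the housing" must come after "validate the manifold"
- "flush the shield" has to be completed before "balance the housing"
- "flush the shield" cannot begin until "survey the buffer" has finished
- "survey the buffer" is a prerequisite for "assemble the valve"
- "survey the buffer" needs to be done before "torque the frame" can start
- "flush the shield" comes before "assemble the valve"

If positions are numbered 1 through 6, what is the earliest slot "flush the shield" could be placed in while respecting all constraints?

2

The only task forced before "flush the shield" (directly or transitively) is "survey the buffer".
So at minimum 1 task comes before "flush the shield", putting "flush the shield" no earlier than position 2. That position is achievable by scheduling exactly that predecessor first.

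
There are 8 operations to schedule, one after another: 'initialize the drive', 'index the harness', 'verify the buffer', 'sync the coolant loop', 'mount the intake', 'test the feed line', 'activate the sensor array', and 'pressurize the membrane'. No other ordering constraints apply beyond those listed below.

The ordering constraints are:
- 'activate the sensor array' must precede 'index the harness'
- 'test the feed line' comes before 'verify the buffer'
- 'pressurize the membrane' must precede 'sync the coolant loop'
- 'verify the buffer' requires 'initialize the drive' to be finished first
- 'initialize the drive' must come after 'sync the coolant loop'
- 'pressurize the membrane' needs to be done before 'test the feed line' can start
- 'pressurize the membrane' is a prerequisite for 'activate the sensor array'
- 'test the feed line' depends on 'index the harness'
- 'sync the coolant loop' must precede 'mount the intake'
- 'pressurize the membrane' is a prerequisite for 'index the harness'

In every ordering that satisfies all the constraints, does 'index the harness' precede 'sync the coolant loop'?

Nothing in the constraints links 'index the harness' and 'sync the coolant loop'; they are unordered relative to each other.
There exist valid orderings with 'sync the coolant loop' before 'index the harness', so 'index the harness' is not required to come first.

No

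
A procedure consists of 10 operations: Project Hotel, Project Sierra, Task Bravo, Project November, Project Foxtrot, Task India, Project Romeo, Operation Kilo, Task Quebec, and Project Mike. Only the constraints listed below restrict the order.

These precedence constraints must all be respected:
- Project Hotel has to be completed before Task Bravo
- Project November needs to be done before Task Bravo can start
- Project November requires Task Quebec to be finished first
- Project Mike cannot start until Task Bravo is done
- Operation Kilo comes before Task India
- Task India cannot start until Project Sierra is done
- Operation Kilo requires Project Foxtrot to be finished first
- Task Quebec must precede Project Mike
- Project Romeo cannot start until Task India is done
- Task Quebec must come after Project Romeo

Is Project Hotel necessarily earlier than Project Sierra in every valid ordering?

No chain of constraints connects Project Hotel to Project Sierra in either direction.
There exist valid orderings with Project Sierra before Project Hotel, so Project Hotel is not required to come first.

No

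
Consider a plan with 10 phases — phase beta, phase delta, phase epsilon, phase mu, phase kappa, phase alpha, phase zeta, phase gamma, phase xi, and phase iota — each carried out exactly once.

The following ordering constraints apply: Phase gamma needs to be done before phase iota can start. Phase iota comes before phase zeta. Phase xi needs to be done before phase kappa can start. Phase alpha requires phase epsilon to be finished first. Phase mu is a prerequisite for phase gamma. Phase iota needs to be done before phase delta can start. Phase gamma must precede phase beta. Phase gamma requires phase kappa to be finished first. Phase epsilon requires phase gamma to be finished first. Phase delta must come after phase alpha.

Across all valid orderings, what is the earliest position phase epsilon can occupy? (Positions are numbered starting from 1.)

5

The phases that are forced before phase epsilon, directly or transitively, are phase mu, phase kappa, phase gamma, phase xi. That's 4 phases.
With 4 mandatory predecessors, the earliest phase epsilon can sit is position 4+1 = 5, and placing just those 4 first achieves it.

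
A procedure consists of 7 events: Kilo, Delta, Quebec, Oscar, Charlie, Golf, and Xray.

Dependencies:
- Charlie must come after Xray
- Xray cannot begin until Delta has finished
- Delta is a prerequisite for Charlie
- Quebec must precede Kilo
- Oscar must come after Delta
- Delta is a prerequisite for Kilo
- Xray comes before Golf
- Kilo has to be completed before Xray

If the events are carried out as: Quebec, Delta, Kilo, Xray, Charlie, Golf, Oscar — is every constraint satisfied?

Yes

Going through the constraints one by one, each required predecessor appears earlier in the sequence than its dependent — e.g. Delta (position 2) is before Oscar (position 7), as required.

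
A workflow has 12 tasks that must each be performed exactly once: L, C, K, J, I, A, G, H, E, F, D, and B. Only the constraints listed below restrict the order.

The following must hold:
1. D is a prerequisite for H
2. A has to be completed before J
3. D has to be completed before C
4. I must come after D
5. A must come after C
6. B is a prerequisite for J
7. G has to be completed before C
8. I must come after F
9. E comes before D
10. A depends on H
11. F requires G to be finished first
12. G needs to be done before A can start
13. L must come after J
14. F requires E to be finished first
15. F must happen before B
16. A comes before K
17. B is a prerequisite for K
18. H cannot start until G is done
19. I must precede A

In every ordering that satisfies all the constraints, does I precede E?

The constraints actually force E before I (via E → F → I), not the other way around.
So I does not have to come before E — it cannot.

No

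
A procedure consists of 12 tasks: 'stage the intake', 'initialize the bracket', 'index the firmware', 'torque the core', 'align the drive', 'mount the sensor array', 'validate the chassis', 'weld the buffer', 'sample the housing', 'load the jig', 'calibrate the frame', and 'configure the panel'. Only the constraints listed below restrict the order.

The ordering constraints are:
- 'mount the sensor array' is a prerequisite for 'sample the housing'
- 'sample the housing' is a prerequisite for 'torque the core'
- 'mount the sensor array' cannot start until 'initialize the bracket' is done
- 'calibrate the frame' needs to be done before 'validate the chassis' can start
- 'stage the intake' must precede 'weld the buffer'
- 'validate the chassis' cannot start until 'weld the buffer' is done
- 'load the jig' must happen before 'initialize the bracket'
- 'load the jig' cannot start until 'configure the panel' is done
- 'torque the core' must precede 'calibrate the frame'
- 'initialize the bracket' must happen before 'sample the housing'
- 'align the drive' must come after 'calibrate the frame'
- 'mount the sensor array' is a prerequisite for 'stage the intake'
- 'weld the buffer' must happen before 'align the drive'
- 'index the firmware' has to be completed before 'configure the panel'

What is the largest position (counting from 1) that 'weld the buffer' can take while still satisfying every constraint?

10

Following every chain forward from 'weld the buffer', the tasks that must come later are 'align the drive', 'validate the chassis' — 2 of them.
With 2 mandatory successors out of 12 tasks total, the latest slot for 'weld the buffer' is 12−2 = 10, and it's reachable by doing all non-successors before 'weld the buffer'.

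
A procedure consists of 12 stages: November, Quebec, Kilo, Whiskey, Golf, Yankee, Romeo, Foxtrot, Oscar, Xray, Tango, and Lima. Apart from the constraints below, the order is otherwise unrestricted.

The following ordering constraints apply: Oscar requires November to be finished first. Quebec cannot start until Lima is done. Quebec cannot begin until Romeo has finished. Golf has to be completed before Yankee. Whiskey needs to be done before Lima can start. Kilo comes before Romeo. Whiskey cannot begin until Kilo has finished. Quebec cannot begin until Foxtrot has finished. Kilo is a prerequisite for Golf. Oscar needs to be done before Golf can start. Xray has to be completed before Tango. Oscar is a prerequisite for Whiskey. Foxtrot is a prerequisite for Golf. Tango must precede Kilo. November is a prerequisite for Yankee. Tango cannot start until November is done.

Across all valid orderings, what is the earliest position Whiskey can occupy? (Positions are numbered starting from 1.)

The stages that are forced before Whiskey, directly or transitively, are November, Kilo, Oscar, Xray, Tango. That's 5 stages.
With 5 mandatory predecessors, the earliest Whiskey can sit is position 5+1 = 6, and placing just those 5 first achieves it.

6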